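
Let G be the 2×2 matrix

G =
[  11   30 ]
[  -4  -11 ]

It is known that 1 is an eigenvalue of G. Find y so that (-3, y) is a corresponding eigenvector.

We need (G - 1I)v = 0.
G - 1I = [[10, 30], [-4, -12]].
Row 1: (10)·-3 + (30)·y = 0
Row 2: (-4)·-3 + (-12)·y = 0
Solving gives y = 1.
Check: G·(-3, 1) = (-3, 1) = 1·(-3, 1).

1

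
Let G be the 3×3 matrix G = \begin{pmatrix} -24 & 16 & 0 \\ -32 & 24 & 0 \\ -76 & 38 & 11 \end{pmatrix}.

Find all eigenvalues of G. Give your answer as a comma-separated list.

Compute the characteristic polynomial p(s) = det(sI - G).
Expanding along the first row, p(s) = s^3 - 11s^2 - 64s + 704.
Rational-root test: s = -8 gives p(-8) = 0.
Dividing by (s + 8) leaves s^2 - 19s + 88.
The quadratic factors as (s - 8)·(s - 11).
Eigenvalues: -8, 8, 11.

-8, 8, 11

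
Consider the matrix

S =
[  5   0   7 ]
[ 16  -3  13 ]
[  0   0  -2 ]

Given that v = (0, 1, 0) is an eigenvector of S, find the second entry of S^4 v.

81

First find the eigenvalue: Sv = (0, -3, 0) = -3·(0, 1, 0), so λ = -3.
Then S^4 v = λ^4·v = (-3)^4·(0, 1, 0) = 81·(0, 1, 0) = (0, 81, 0).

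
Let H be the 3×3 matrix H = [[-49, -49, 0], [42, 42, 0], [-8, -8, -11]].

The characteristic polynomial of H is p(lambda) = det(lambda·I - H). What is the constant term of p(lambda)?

0

p(lambda) = lambda^3 + 18·lambda^2 + 77·lambda.
The constant term is 0.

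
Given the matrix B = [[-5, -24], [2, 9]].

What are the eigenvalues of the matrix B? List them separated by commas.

det(B - λI) = (-5 - λ)(9 - λ) - (-24)·(2) = λ^2 - 4λ + 3.
This factors as (λ - 1)·(λ - 3) = 0.
Eigenvalues: 1, 3.

1, 3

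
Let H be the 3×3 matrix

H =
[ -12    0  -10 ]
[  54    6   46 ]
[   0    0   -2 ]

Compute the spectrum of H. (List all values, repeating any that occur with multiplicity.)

The characteristic polynomial is p(λ) = det(λI - H).
Cofactor expansion gives p(λ) = λ^3 + 8λ^2 - 60λ - 144.
Try λ = -2: p(-2) = 0, so -2 is a root.
Factor out (λ + 2): p(λ) = (λ + 2)·(λ^2 + 6λ - 72).
The quadratic factors as (λ + 12)·(λ - 6).
Eigenvalues: -12, -2, 6.

-12, -2, 6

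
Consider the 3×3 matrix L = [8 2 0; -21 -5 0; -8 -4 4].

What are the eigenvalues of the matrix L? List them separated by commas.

Set up det(rI - L) = 0.
Expanding the 3×3 determinant: p(r) = r^3 - 7r^2 + 14r - 8.
Rational-root test: r = 1 gives p(1) = 0.
Factor out (r - 1): p(r) = (r - 1)·(r^2 - 6r + 8).
The quadratic factors as (r - 2)·(r - 4).
Eigenvalues: 1, 2, 4.

1, 2, 4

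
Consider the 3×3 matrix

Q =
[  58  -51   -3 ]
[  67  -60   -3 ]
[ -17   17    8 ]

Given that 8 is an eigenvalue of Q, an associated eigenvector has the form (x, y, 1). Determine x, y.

We need (Q - 8I)v = 0.
Q - 8I = [[50, -51, -3], [67, -68, -3], [-17, 17, 0]].
Row 1: (50)·x + (-51)·y + (-3)·1 = 0
Row 2: (67)·x + (-68)·y + (-3)·1 = 0
Row 3: (-17)·x + (17)·y + (0)·1 = 0
Solving gives x = -3, y = -3.
Check: Q·(-3, -3, 1) = (-24, -24, 8) = 8·(-3, -3, 1).

-3, -3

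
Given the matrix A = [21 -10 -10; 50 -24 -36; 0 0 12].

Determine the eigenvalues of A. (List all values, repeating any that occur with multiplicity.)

-4, 1, 12

Set up det(λI - A) = 0.
Expanding the 3×3 determinant: p(λ) = λ^3 - 9λ^2 - 40λ + 48.
Since p(1) = 0, λ = 1 is a root.
Dividing by (λ - 1) leaves λ^2 - 8λ - 48.
The quadratic factors as (λ + 4)·(λ - 12).
Eigenvalues: -4, 1, 12.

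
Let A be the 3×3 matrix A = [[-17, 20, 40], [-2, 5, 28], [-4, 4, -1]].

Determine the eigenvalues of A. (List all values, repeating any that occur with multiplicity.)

Compute the characteristic polynomial p(s) = det(sI - A).
Expanding along the first row, p(s) = s^3 + 13s^2 + 15s - 189.
Since p(3) = 0, s = 3 is a root.
Dividing by (s - 3) leaves s^2 + 16s + 63.
The quadratic factors as (s + 9)·(s + 7).
Eigenvalues: -9, -7, 3.

-9, -7, 3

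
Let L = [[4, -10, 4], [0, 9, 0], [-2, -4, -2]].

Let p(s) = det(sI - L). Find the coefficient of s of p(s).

p(s) = s^3 - 11s^2 + 18s.
The coefficient of s is 18.

18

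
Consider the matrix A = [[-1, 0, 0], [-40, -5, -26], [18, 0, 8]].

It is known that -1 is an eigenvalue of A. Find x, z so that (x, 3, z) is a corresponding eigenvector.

1, -2

We need (A + 1I)v = 0.
A + 1I = [[0, 0, 0], [-40, -4, -26], [18, 0, 9]].
Row 1: (0)·x + (0)·3 + (0)·z = 0
Row 2: (-40)·x + (-4)·3 + (-26)·z = 0
Row 3: (18)·x + (0)·3 + (9)·z = 0
Solving gives x = 1, z = -2.
Check: A·(1, 3, -2) = (-1, -3, 2) = -1·(1, 3, -2).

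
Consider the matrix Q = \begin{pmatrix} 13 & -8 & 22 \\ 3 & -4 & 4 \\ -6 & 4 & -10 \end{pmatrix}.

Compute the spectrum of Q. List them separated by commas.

-2, 0, 1

The characteristic polynomial is p(r) = det(rI - Q).
Expanding along the first row, p(r) = r^3 + r^2 - 2r.
Try r = 0: p(0) = 0, so 0 is a root.
Factor out r: p(r) = r·(r^2 + r - 2).
The quadratic factors as (r + 2)·(r - 1).
Eigenvalues: -2, 0, 1.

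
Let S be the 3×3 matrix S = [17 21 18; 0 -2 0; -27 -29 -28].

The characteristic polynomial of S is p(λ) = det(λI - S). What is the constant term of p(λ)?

20

p(λ) = λ^3 + 13λ^2 + 32λ + 20.
The constant term is 20.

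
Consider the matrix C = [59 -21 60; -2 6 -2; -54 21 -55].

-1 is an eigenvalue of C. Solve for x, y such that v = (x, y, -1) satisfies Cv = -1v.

1, 0

We need (C + 1I)v = 0.
C + 1I = [[60, -21, 60], [-2, 7, -2], [-54, 21, -54]].
Row 1: (60)·x + (-21)·y + (60)·-1 = 0
Row 2: (-2)·x + (7)·y + (-2)·-1 = 0
Row 3: (-54)·x + (21)·y + (-54)·-1 = 0
Solving gives x = 1, y = 0.
Check: C·(1, 0, -1) = (-1, 0, 1) = -1·(1, 0, -1).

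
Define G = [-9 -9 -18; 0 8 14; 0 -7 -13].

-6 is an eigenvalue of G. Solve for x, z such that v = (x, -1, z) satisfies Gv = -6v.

-3, 1

We need (G + 6I)v = 0.
G + 6I = [[-3, -9, -18], [0, 14, 14], [0, -7, -7]].
Row 1: (-3)·x + (-9)·-1 + (-18)·z = 0
Row 2: (0)·x + (14)·-1 + (14)·z = 0
Row 3: (0)·x + (-7)·-1 + (-7)·z = 0
Solving gives x = -3, z = 1.
Check: G·(-3, -1, 1) = (18, 6, -6) = -6·(-3, -1, 1).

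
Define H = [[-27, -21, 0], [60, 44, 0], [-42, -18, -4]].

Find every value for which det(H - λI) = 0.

Compute the characteristic polynomial p(λ) = det(λI - H).
Cofactor expansion gives p(λ) = λ^3 - 13λ^2 + 4λ + 288.
Try λ = 8: p(8) = 0, so 8 is a root.
Factor out (λ - 8): p(λ) = (λ - 8)·(λ^2 - 5λ - 36).
The quadratic factors as (λ + 4)·(λ - 9).
Eigenvalues: -4, 8, 9.

-4, 8, 9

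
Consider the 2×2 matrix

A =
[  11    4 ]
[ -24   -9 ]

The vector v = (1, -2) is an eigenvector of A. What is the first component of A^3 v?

27

First find the eigenvalue: Av = (3, -6) = 3·(1, -2), so λ = 3.
Then A^3 v = λ^3·v = 3^3·(1, -2) = 27·(1, -2) = (27, -54).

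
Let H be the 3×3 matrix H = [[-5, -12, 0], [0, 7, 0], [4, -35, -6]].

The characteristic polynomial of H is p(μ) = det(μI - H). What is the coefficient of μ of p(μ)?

p(μ) = μ^3 + 4μ^2 - 47μ - 210.
The coefficient of μ is -47.

-47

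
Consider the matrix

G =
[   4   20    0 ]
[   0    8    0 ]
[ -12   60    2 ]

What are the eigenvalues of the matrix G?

2, 4, 8

Set up det(tI - G) = 0.
Expanding the 3×3 determinant: p(t) = t^3 - 14t^2 + 56t - 64.
Since p(8) = 0, t = 8 is a root.
Dividing by (t - 8) leaves t^2 - 6t + 8.
The quadratic factors as (t - 2)·(t - 4).
Eigenvalues: 2, 4, 8.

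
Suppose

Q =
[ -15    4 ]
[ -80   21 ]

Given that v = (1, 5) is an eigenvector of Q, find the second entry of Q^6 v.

78125

First find the eigenvalue: Qv = (5, 25) = 5·(1, 5), so λ = 5.
Then Q^6 v = λ^6·v = 5^6·(1, 5) = 15625·(1, 5) = (15625, 78125).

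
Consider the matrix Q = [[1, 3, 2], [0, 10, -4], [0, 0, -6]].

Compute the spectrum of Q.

-6, 1, 10

Q is upper triangular, so its eigenvalues are the diagonal entries.
Diagonal: 1, 10, -6.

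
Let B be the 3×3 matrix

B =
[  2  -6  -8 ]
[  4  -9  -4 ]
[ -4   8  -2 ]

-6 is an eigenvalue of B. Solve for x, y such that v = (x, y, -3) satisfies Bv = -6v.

-3, 0

We need (B + 6I)v = 0.
B + 6I = [[8, -6, -8], [4, -3, -4], [-4, 8, 4]].
Row 1: (8)·x + (-6)·y + (-8)·-3 = 0
Row 2: (4)·x + (-3)·y + (-4)·-3 = 0
Row 3: (-4)·x + (8)·y + (4)·-3 = 0
Solving gives x = -3, y = 0.
Check: B·(-3, 0, -3) = (18, 0, 18) = -6·(-3, 0, -3).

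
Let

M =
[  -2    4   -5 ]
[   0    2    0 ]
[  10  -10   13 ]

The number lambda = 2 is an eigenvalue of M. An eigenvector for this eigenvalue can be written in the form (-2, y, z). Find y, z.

-2, 0

We need (M - 2I)v = 0.
M - 2I = [[-4, 4, -5], [0, 0, 0], [10, -10, 11]].
Row 1: (-4)·-2 + (4)·y + (-5)·z = 0
Row 2: (0)·-2 + (0)·y + (0)·z = 0
Row 3: (10)·-2 + (-10)·y + (11)·z = 0
Solving gives y = -2, z = 0.
Check: M·(-2, -2, 0) = (-4, -4, 0) = 2·(-2, -2, 0).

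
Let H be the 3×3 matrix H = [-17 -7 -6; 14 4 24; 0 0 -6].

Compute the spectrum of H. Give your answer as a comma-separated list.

-10, -6, -3

The characteristic polynomial is p(λ) = det(λI - H).
Expanding the 3×3 determinant: p(λ) = λ^3 + 19λ^2 + 108λ + 180.
Since p(-3) = 0, λ = -3 is a root.
Factor out (λ + 3): p(λ) = (λ + 3)·(λ^2 + 16λ + 60).
The quadratic factors as (λ + 10)·(λ + 6).
Eigenvalues: -10, -6, -3.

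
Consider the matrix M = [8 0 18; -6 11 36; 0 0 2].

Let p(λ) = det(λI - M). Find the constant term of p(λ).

p(λ) = λ^3 - 21λ^2 + 126λ - 176.
The constant term is -176.

-176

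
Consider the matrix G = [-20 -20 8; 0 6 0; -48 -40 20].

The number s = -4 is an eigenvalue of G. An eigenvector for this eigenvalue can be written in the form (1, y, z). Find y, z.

We need (G + 4I)v = 0.
G + 4I = [[-16, -20, 8], [0, 10, 0], [-48, -40, 24]].
Row 1: (-16)·1 + (-20)·y + (8)·z = 0
Row 2: (0)·1 + (10)·y + (0)·z = 0
Row 3: (-48)·1 + (-40)·y + (24)·z = 0
Solving gives y = 0, z = 2.
Check: G·(1, 0, 2) = (-4, 0, -8) = -4·(1, 0, 2).

0, 2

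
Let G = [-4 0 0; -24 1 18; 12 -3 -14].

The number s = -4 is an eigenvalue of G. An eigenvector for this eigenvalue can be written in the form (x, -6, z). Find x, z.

1, 3

We need (G + 4I)v = 0.
G + 4I = [[0, 0, 0], [-24, 5, 18], [12, -3, -10]].
Row 1: (0)·x + (0)·-6 + (0)·z = 0
Row 2: (-24)·x + (5)·-6 + (18)·z = 0
Row 3: (12)·x + (-3)·-6 + (-10)·z = 0
Solving gives x = 1, z = 3.
Check: G·(1, -6, 3) = (-4, 24, -12) = -4·(1, -6, 3).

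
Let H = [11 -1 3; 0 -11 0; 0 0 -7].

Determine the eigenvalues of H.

-11, -7, 11

H is upper triangular, so its eigenvalues are the diagonal entries.
Diagonal: 11, -11, -7.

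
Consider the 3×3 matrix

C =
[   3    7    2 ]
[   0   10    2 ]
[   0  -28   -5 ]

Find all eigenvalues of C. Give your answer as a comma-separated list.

2, 3, 3

Set up det(sI - C) = 0.
Expanding along the first row, p(s) = s^3 - 8s^2 + 21s - 18.
Try s = 2: p(2) = 0, so 2 is a root.
Factor out (s - 2): p(s) = (s - 2)·(s^2 - 6s + 9).
The quadratic factor is (s - 3)^2.
Eigenvalues: 2, 3, 3.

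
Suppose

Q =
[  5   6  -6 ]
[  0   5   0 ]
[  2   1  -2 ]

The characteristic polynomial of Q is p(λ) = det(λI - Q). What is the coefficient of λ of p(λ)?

17

p(λ) = λ^3 - 8λ^2 + 17λ - 10.
The coefficient of λ is 17.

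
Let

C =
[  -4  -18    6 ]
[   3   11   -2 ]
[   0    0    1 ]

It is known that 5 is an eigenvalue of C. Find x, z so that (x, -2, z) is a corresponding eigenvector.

We need (C - 5I)v = 0.
C - 5I = [[-9, -18, 6], [3, 6, -2], [0, 0, -4]].
Row 1: (-9)·x + (-18)·-2 + (6)·z = 0
Row 2: (3)·x + (6)·-2 + (-2)·z = 0
Row 3: (0)·x + (0)·-2 + (-4)·z = 0
Solving gives x = 4, z = 0.
Check: C·(4, -2, 0) = (20, -10, 0) = 5·(4, -2, 0).

4, 0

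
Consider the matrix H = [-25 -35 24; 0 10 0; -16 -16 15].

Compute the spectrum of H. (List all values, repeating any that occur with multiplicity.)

-9, -1, 10

Compute the characteristic polynomial p(lambda) = det(lambda·I - H).
Expanding the 3×3 determinant: p(lambda) = lambda^3 - 91·lambda - 90.
Try lambda = -1: p(-1) = 0, so -1 is a root.
Factor out (lambda + 1): p(lambda) = (lambda + 1)·(lambda^2 - lambda - 90).
The quadratic factors as (lambda + 9)·(lambda - 10).
Eigenvalues: -9, -1, 10.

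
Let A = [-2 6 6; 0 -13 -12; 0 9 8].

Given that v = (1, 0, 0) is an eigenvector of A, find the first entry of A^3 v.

-8

First find the eigenvalue: Av = (-2, 0, 0) = -2·(1, 0, 0), so λ = -2.
Then A^3 v = λ^3·v = (-2)^3·(1, 0, 0) = -8·(1, 0, 0) = (-8, 0, 0).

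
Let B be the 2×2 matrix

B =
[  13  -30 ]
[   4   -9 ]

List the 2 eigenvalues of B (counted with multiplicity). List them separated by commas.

1, 3

det(B - sI) = (13 - s)(-9 - s) - (-30)·(4) = s^2 - 4s + 3.
This factors as (s - 1)·(s - 3) = 0.
Eigenvalues: 1, 3.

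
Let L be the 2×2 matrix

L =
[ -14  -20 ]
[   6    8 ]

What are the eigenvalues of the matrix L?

det(L - tI) = (-14 - t)(8 - t) - (-20)·(6) = t^2 + 6t + 8.
This factors as (t + 4)·(t + 2) = 0.
Eigenvalues: -4, -2.

-4, -2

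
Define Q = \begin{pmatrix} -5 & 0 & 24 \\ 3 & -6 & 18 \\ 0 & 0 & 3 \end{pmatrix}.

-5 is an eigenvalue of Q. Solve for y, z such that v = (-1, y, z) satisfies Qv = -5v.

-3, 0

We need (Q + 5I)v = 0.
Q + 5I = [[0, 0, 24], [3, -1, 18], [0, 0, 8]].
Row 1: (0)·-1 + (0)·y + (24)·z = 0
Row 2: (3)·-1 + (-1)·y + (18)·z = 0
Row 3: (0)·-1 + (0)·y + (8)·z = 0
Solving gives y = -3, z = 0.
Check: Q·(-1, -3, 0) = (5, 15, 0) = -5·(-1, -3, 0).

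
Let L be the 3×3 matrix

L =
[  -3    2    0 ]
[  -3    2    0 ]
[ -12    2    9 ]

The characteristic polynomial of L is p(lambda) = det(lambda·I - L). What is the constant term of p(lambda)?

p(lambda) = lambda^3 - 8·lambda^2 - 9·lambda.
The constant term is 0.

0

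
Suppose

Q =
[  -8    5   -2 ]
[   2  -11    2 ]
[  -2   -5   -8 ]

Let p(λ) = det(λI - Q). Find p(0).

660

p(0) = det(0·I − Q) = det(−Q) = (−1)^3·det(Q).
det(Q) = -660, so p(0) = 660.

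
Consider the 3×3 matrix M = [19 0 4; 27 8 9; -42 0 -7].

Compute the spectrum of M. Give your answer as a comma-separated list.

Compute the characteristic polynomial p(s) = det(sI - M).
Cofactor expansion gives p(s) = s^3 - 20s^2 + 131s - 280.
Since p(8) = 0, s = 8 is a root.
Factor out (s - 8): p(s) = (s - 8)·(s^2 - 12s + 35).
The quadratic factors as (s - 5)·(s - 7).
Eigenvalues: 5, 7, 8.

5, 7, 8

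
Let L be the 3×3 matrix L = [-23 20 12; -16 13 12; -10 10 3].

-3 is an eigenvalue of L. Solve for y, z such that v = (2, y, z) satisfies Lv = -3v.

2, 0

We need (L + 3I)v = 0.
L + 3I = [[-20, 20, 12], [-16, 16, 12], [-10, 10, 6]].
Row 1: (-20)·2 + (20)·y + (12)·z = 0
Row 2: (-16)·2 + (16)·y + (12)·z = 0
Row 3: (-10)·2 + (10)·y + (6)·z = 0
Solving gives y = 2, z = 0.
Check: L·(2, 2, 0) = (-6, -6, 0) = -3·(2, 2, 0).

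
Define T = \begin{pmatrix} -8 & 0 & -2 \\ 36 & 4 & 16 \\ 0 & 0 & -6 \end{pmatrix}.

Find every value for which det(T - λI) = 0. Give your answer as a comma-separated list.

The characteristic polynomial is p(μ) = det(μI - T).
Expanding along the first row, p(μ) = μ^3 + 10μ^2 - 8μ - 192.
Try μ = 4: p(4) = 0, so 4 is a root.
Factor out (μ - 4): p(μ) = (μ - 4)·(μ^2 + 14μ + 48).
The quadratic factors as (μ + 8)·(μ + 6).
Eigenvalues: -8, -6, 4.

-8, -6, 4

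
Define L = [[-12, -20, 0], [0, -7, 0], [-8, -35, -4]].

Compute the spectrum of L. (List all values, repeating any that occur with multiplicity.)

-12, -7, -4

The characteristic polynomial is p(lambda) = det(lambda·I - L).
Cofactor expansion gives p(lambda) = lambda^3 + 23·lambda^2 + 160·lambda + 336.
Since p(-4) = 0, lambda = -4 is a root.
Factor out (lambda + 4): p(lambda) = (lambda + 4)·(lambda^2 + 19·lambda + 84).
The quadratic factors as (lambda + 12)·(lambda + 7).
Eigenvalues: -12, -7, -4.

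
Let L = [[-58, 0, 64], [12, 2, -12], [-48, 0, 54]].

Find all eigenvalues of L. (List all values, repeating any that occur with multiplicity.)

Compute the characteristic polynomial p(t) = det(tI - L).
Expanding the 3×3 determinant: p(t) = t^3 + 2t^2 - 68t + 120.
Since p(6) = 0, t = 6 is a root.
Factor out (t - 6): p(t) = (t - 6)·(t^2 + 8t - 20).
The quadratic factors as (t + 10)·(t - 2).
Eigenvalues: -10, 2, 6.

-10, 2, 6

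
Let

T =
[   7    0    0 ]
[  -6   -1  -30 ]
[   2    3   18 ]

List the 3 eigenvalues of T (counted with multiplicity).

7, 8, 9

Compute the characteristic polynomial p(λ) = det(λI - T).
Cofactor expansion gives p(λ) = λ^3 - 24λ^2 + 191λ - 504.
Since p(8) = 0, λ = 8 is a root.
Dividing by (λ - 8) leaves λ^2 - 16λ + 63.
The quadratic factors as (λ - 7)·(λ - 9).
Eigenvalues: 7, 8, 9.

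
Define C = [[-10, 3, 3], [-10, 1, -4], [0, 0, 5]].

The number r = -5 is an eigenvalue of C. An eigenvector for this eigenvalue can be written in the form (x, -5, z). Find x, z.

-3, 0

We need (C + 5I)v = 0.
C + 5I = [[-5, 3, 3], [-10, 6, -4], [0, 0, 10]].
Row 1: (-5)·x + (3)·-5 + (3)·z = 0
Row 2: (-10)·x + (6)·-5 + (-4)·z = 0
Row 3: (0)·x + (0)·-5 + (10)·z = 0
Solving gives x = -3, z = 0.
Check: C·(-3, -5, 0) = (15, 25, 0) = -5·(-3, -5, 0).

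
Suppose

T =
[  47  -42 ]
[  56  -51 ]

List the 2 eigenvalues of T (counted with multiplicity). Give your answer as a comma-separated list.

det(T - lambda·I) = (47 - lambda)(-51 - lambda) - (-42)·(56) = lambda^2 + 4·lambda - 45.
This factors as (lambda + 9)·(lambda - 5) = 0.
Eigenvalues: -9, 5.

-9, 5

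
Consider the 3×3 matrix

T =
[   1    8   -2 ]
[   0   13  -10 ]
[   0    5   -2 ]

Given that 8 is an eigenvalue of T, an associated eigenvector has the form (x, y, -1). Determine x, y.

We need (T - 8I)v = 0.
T - 8I = [[-7, 8, -2], [0, 5, -10], [0, 5, -10]].
Row 1: (-7)·x + (8)·y + (-2)·-1 = 0
Row 2: (0)·x + (5)·y + (-10)·-1 = 0
Row 3: (0)·x + (5)·y + (-10)·-1 = 0
Solving gives x = -2, y = -2.
Check: T·(-2, -2, -1) = (-16, -16, -8) = 8·(-2, -2, -1).

-2, -2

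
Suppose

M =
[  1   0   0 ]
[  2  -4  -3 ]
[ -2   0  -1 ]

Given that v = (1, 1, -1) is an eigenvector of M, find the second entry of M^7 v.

First find the eigenvalue: Mv = (1, 1, -1) = 1·(1, 1, -1), so λ = 1.
Then M^7 v = λ^7·v = 1^7·(1, 1, -1) = 1·(1, 1, -1) = (1, 1, -1).

1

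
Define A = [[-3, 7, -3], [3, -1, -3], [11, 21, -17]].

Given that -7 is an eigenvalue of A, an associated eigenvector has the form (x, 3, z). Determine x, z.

-3, 3

We need (A + 7I)v = 0.
A + 7I = [[4, 7, -3], [3, 6, -3], [11, 21, -10]].
Row 1: (4)·x + (7)·3 + (-3)·z = 0
Row 2: (3)·x + (6)·3 + (-3)·z = 0
Row 3: (11)·x + (21)·3 + (-10)·z = 0
Solving gives x = -3, z = 3.
Check: A·(-3, 3, 3) = (21, -21, -21) = -7·(-3, 3, 3).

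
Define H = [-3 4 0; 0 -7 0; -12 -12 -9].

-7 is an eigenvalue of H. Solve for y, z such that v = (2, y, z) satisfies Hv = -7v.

We need (H + 7I)v = 0.
H + 7I = [[4, 4, 0], [0, 0, 0], [-12, -12, -2]].
Row 1: (4)·2 + (4)·y + (0)·z = 0
Row 2: (0)·2 + (0)·y + (0)·z = 0
Row 3: (-12)·2 + (-12)·y + (-2)·z = 0
Solving gives y = -2, z = 0.
Check: H·(2, -2, 0) = (-14, 14, 0) = -7·(2, -2, 0).

-2, 0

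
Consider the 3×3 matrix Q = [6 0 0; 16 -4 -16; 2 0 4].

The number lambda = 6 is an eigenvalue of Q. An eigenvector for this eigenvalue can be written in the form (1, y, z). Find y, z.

0, 1

We need (Q - 6I)v = 0.
Q - 6I = [[0, 0, 0], [16, -10, -16], [2, 0, -2]].
Row 1: (0)·1 + (0)·y + (0)·z = 0
Row 2: (16)·1 + (-10)·y + (-16)·z = 0
Row 3: (2)·1 + (0)·y + (-2)·z = 0
Solving gives y = 0, z = 1.
Check: Q·(1, 0, 1) = (6, 0, 6) = 6·(1, 0, 1).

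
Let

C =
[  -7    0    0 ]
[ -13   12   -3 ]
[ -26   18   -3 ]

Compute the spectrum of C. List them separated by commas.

-7, 3, 6

Set up det(λI - C) = 0.
Cofactor expansion gives p(λ) = λ^3 - 2λ^2 - 45λ + 126.
Try λ = -7: p(-7) = 0, so -7 is a root.
Dividing by (λ + 7) leaves λ^2 - 9λ + 18.
The quadratic factors as (λ - 3)·(λ - 6).
Eigenvalues: -7, 3, 6.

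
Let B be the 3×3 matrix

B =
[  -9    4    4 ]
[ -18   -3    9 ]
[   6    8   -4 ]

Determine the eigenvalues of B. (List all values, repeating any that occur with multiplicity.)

Set up det(tI - B) = 0.
Cofactor expansion gives p(t) = t^3 + 16t^2 + 51t + 36.
Since p(-12) = 0, t = -12 is a root.
Factor out (t + 12): p(t) = (t + 12)·(t^2 + 4t + 3).
The quadratic factors as (t + 3)·(t + 1).
Eigenvalues: -12, -3, -1.

-12, -3, -1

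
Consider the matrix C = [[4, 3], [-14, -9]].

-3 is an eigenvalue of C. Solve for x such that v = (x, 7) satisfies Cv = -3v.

We need (C + 3I)v = 0.
C + 3I = [[7, 3], [-14, -6]].
Row 1: (7)·x + (3)·7 = 0
Row 2: (-14)·x + (-6)·7 = 0
Solving gives x = -3.
Check: C·(-3, 7) = (9, -21) = -3·(-3, 7).

-3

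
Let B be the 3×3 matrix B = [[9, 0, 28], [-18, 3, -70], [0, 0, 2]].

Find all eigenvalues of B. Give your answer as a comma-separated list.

2, 3, 9

Set up det(μI - B) = 0.
Cofactor expansion gives p(μ) = μ^3 - 14μ^2 + 51μ - 54.
Since p(2) = 0, μ = 2 is a root.
Factor out (μ - 2): p(μ) = (μ - 2)·(μ^2 - 12μ + 27).
The quadratic factors as (μ - 3)·(μ - 9).
Eigenvalues: 2, 3, 9.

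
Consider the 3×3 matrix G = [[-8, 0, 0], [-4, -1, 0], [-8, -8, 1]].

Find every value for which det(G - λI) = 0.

-8, -1, 1

G is lower triangular, so its eigenvalues are the diagonal entries.
Diagonal: -8, -1, 1.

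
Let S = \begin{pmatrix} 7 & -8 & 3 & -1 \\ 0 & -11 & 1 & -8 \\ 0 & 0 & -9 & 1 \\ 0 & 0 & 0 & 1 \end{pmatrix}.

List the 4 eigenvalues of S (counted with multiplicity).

-11, -9, 1, 7

S is upper triangular, so its eigenvalues are the diagonal entries.
Diagonal: 7, -11, -9, 1.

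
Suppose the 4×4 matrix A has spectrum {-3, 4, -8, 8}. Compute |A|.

768

det(A) is the product of the eigenvalues: (-3) · (4) · (-8) · (8) = 768.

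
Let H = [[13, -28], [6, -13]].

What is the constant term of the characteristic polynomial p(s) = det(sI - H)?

p(0) = det(0·I − H) = det(−H) = (−1)^2·det(H).
det(H) = -1, so p(0) = -1.

-1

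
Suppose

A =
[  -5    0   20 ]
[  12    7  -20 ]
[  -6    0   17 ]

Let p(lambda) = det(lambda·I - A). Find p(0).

-245

p(0) = det(0·I − A) = det(−A) = (−1)^3·det(A).
det(A) = 245, so p(0) = -245.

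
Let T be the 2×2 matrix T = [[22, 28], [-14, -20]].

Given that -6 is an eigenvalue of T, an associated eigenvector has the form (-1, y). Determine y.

1

We need (T + 6I)v = 0.
T + 6I = [[28, 28], [-14, -14]].
Row 1: (28)·-1 + (28)·y = 0
Row 2: (-14)·-1 + (-14)·y = 0
Solving gives y = 1.
Check: T·(-1, 1) = (6, -6) = -6·(-1, 1).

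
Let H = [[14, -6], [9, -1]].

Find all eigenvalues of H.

5, 8

det(H - λI) = (14 - λ)(-1 - λ) - (-6)·(9) = λ^2 - 13λ + 40.
This factors as (λ - 5)·(λ - 8) = 0.
Eigenvalues: 5, 8.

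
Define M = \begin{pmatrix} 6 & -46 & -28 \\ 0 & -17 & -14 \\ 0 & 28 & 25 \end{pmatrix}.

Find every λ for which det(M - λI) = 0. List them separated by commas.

Compute the characteristic polynomial p(lambda) = det(lambda·I - M).
Cofactor expansion gives p(lambda) = lambda^3 - 14·lambda^2 + 15·lambda + 198.
Try lambda = 11: p(11) = 0, so 11 is a root.
Factor out (lambda - 11): p(lambda) = (lambda - 11)·(lambda^2 - 3·lambda - 18).
The quadratic factors as (lambda + 3)·(lambda - 6).
Eigenvalues: -3, 6, 11.

-3, 6, 11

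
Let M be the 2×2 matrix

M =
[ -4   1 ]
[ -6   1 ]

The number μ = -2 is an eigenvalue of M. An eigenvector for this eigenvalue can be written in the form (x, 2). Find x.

1

We need (M + 2I)v = 0.
M + 2I = [[-2, 1], [-6, 3]].
Row 1: (-2)·x + (1)·2 = 0
Row 2: (-6)·x + (3)·2 = 0
Solving gives x = 1.
Check: M·(1, 2) = (-2, -4) = -2·(1, 2).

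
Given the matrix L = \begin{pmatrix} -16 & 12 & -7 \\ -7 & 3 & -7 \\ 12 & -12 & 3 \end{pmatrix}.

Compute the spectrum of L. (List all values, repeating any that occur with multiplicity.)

The characteristic polynomial is p(λ) = det(λI - L).
Cofactor expansion gives p(λ) = λ^3 + 10λ^2 - 3λ - 108.
Try λ = 3: p(3) = 0, so 3 is a root.
Dividing by (λ - 3) leaves λ^2 + 13λ + 36.
The quadratic factors as (λ + 9)·(λ + 4).
Eigenvalues: -9, -4, 3.

-9, -4, 3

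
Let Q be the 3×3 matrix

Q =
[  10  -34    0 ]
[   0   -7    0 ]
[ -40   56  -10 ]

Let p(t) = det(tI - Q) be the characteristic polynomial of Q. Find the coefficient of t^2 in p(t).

The coefficient of t^2 of det(tI - Q) is −trace(Q).
trace(Q) = (10) + (-7) + (-10) = -7, so the coefficient is 7.

7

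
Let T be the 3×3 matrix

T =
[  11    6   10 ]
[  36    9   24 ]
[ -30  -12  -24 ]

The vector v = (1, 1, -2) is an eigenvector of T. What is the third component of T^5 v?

First find the eigenvalue: Tv = (-3, -3, 6) = -3·(1, 1, -2), so λ = -3.
Then T^5 v = λ^5·v = (-3)^5·(1, 1, -2) = -243·(1, 1, -2) = (-243, -243, 486).

486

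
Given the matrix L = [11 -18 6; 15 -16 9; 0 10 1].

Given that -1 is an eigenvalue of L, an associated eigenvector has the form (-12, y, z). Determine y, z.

We need (L + 1I)v = 0.
L + 1I = [[12, -18, 6], [15, -15, 9], [0, 10, 2]].
Row 1: (12)·-12 + (-18)·y + (6)·z = 0
Row 2: (15)·-12 + (-15)·y + (9)·z = 0
Row 3: (0)·-12 + (10)·y + (2)·z = 0
Solving gives y = -3, z = 15.
Check: L·(-12, -3, 15) = (12, 3, -15) = -1·(-12, -3, 15).

-3, 15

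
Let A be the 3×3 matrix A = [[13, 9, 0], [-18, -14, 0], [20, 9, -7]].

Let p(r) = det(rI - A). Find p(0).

-140

p(0) = det(0·I − A) = det(−A) = (−1)^3·det(A).
det(A) = 140, so p(0) = -140.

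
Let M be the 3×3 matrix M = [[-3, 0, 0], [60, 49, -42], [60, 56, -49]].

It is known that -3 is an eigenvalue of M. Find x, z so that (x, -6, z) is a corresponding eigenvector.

1, -6

We need (M + 3I)v = 0.
M + 3I = [[0, 0, 0], [60, 52, -42], [60, 56, -46]].
Row 1: (0)·x + (0)·-6 + (0)·z = 0
Row 2: (60)·x + (52)·-6 + (-42)·z = 0
Row 3: (60)·x + (56)·-6 + (-46)·z = 0
Solving gives x = 1, z = -6.
Check: M·(1, -6, -6) = (-3, 18, 18) = -3·(1, -6, -6).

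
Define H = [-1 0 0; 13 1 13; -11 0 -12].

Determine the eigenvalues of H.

The characteristic polynomial is p(t) = det(tI - H).
Cofactor expansion gives p(t) = t^3 + 12t^2 - t - 12.
Since p(-12) = 0, t = -12 is a root.
Factor out (t + 12): p(t) = (t + 12)·(t^2 - 1).
The quadratic factors as (t + 1)·(t - 1).
Eigenvalues: -12, -1, 1.

-12, -1, 1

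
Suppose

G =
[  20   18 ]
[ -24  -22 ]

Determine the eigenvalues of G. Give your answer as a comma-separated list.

-4, 2

det(G - μI) = (20 - μ)(-22 - μ) - (18)·(-24) = μ^2 + 2μ - 8.
This factors as (μ + 4)·(μ - 2) = 0.
Eigenvalues: -4, 2.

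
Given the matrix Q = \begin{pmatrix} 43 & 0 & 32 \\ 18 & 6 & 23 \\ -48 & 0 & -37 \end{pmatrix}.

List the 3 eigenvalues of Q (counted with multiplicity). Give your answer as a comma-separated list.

-5, 6, 11

Set up det(rI - Q) = 0.
Cofactor expansion gives p(r) = r^3 - 12r^2 - 19r + 330.
Try r = -5: p(-5) = 0, so -5 is a root.
Factor out (r + 5): p(r) = (r + 5)·(r^2 - 17r + 66).
The quadratic factors as (r - 6)·(r - 11).
Eigenvalues: -5, 6, 11.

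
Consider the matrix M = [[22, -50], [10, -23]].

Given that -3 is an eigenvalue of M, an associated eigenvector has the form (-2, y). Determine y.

We need (M + 3I)v = 0.
M + 3I = [[25, -50], [10, -20]].
Row 1: (25)·-2 + (-50)·y = 0
Row 2: (10)·-2 + (-20)·y = 0
Solving gives y = -1.
Check: M·(-2, -1) = (6, 3) = -3·(-2, -1).

-1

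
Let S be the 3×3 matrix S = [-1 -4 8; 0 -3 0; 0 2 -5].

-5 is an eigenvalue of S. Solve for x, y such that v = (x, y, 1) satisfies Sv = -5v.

-2, 0

We need (S + 5I)v = 0.
S + 5I = [[4, -4, 8], [0, 2, 0], [0, 2, 0]].
Row 1: (4)·x + (-4)·y + (8)·1 = 0
Row 2: (0)·x + (2)·y + (0)·1 = 0
Row 3: (0)·x + (2)·y + (0)·1 = 0
Solving gives x = -2, y = 0.
Check: S·(-2, 0, 1) = (10, 0, -5) = -5·(-2, 0, 1).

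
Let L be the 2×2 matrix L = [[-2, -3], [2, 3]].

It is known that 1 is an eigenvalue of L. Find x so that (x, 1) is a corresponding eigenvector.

We need (L - 1I)v = 0.
L - 1I = [[-3, -3], [2, 2]].
Row 1: (-3)·x + (-3)·1 = 0
Row 2: (2)·x + (2)·1 = 0
Solving gives x = -1.
Check: L·(-1, 1) = (-1, 1) = 1·(-1, 1).

-1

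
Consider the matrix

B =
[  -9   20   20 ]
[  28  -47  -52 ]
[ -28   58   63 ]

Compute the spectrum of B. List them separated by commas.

Compute the characteristic polynomial p(λ) = det(λI - B).
Expanding along the first row, p(λ) = λ^3 - 7λ^2 - 89λ + 495.
Since p(5) = 0, λ = 5 is a root.
Dividing by (λ - 5) leaves λ^2 - 2λ - 99.
The quadratic factors as (λ + 9)·(λ - 11).
Eigenvalues: -9, 5, 11.

-9, 5, 11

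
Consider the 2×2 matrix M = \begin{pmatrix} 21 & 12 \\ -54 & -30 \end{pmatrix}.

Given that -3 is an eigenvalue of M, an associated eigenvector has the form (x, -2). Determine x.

We need (M + 3I)v = 0.
M + 3I = [[24, 12], [-54, -27]].
Row 1: (24)·x + (12)·-2 = 0
Row 2: (-54)·x + (-27)·-2 = 0
Solving gives x = 1.
Check: M·(1, -2) = (-3, 6) = -3·(1, -2).

1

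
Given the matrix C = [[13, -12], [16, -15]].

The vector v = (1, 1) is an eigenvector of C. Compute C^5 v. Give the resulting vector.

First find the eigenvalue: Cv = (1, 1) = 1·(1, 1), so λ = 1.
Then C^5 v = λ^5·v = 1^5·(1, 1) = 1·(1, 1) = (1, 1).

(1, 1)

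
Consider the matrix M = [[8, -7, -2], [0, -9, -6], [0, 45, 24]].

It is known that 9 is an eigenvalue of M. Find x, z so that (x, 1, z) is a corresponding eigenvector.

We need (M - 9I)v = 0.
M - 9I = [[-1, -7, -2], [0, -18, -6], [0, 45, 15]].
Row 1: (-1)·x + (-7)·1 + (-2)·z = 0
Row 2: (0)·x + (-18)·1 + (-6)·z = 0
Row 3: (0)·x + (45)·1 + (15)·z = 0
Solving gives x = -1, z = -3.
Check: M·(-1, 1, -3) = (-9, 9, -27) = 9·(-1, 1, -3).

-1, -3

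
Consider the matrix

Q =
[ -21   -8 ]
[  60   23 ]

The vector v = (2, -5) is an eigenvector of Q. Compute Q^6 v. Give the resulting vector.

(2, -5)

First find the eigenvalue: Qv = (-2, 5) = -1·(2, -5), so λ = -1.
Then Q^6 v = λ^6·v = (-1)^6·(2, -5) = 1·(2, -5) = (2, -5).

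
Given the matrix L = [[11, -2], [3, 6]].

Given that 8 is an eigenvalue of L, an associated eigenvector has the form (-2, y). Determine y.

-3

We need (L - 8I)v = 0.
L - 8I = [[3, -2], [3, -2]].
Row 1: (3)·-2 + (-2)·y = 0
Row 2: (3)·-2 + (-2)·y = 0
Solving gives y = -3.
Check: L·(-2, -3) = (-16, -24) = 8·(-2, -3).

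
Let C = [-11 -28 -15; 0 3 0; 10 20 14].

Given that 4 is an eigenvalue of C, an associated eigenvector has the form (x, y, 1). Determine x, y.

-1, 0

We need (C - 4I)v = 0.
C - 4I = [[-15, -28, -15], [0, -1, 0], [10, 20, 10]].
Row 1: (-15)·x + (-28)·y + (-15)·1 = 0
Row 2: (0)·x + (-1)·y + (0)·1 = 0
Row 3: (10)·x + (20)·y + (10)·1 = 0
Solving gives x = -1, y = 0.
Check: C·(-1, 0, 1) = (-4, 0, 4) = 4·(-1, 0, 1).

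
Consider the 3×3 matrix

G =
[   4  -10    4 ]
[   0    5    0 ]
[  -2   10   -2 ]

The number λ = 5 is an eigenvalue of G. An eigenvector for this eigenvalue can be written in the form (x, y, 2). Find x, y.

-2, 1

We need (G - 5I)v = 0.
G - 5I = [[-1, -10, 4], [0, 0, 0], [-2, 10, -7]].
Row 1: (-1)·x + (-10)·y + (4)·2 = 0
Row 2: (0)·x + (0)·y + (0)·2 = 0
Row 3: (-2)·x + (10)·y + (-7)·2 = 0
Solving gives x = -2, y = 1.
Check: G·(-2, 1, 2) = (-10, 5, 10) = 5·(-2, 1, 2).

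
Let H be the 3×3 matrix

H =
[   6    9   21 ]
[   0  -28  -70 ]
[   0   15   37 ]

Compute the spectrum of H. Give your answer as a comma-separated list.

2, 6, 7

Set up det(λI - H) = 0.
Expanding the 3×3 determinant: p(λ) = λ^3 - 15λ^2 + 68λ - 84.
Try λ = 2: p(2) = 0, so 2 is a root.
Factor out (λ - 2): p(λ) = (λ - 2)·(λ^2 - 13λ + 42).
The quadratic factors as (λ - 6)·(λ - 7).
Eigenvalues: 2, 6, 7.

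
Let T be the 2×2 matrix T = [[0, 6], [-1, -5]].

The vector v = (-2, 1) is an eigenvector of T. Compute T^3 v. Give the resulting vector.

First find the eigenvalue: Tv = (6, -3) = -3·(-2, 1), so λ = -3.
Then T^3 v = λ^3·v = (-3)^3·(-2, 1) = -27·(-2, 1) = (54, -27).

(54, -27)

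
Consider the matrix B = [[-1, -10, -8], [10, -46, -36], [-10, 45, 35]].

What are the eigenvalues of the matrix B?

-6, -5, -1

Compute the characteristic polynomial p(r) = det(rI - B).
Cofactor expansion gives p(r) = r^3 + 12r^2 + 41r + 30.
Since p(-6) = 0, r = -6 is a root.
Factor out (r + 6): p(r) = (r + 6)·(r^2 + 6r + 5).
The quadratic factors as (r + 5)·(r + 1).
Eigenvalues: -6, -5, -1.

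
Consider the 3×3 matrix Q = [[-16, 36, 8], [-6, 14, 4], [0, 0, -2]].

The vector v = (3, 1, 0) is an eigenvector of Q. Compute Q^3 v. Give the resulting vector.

(-192, -64, 0)

First find the eigenvalue: Qv = (-12, -4, 0) = -4·(3, 1, 0), so λ = -4.
Then Q^3 v = λ^3·v = (-4)^3·(3, 1, 0) = -64·(3, 1, 0) = (-192, -64, 0).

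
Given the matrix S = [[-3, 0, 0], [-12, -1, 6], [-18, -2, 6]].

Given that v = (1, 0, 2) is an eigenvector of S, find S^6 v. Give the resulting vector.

First find the eigenvalue: Sv = (-3, 0, -6) = -3·(1, 0, 2), so λ = -3.
Then S^6 v = λ^6·v = (-3)^6·(1, 0, 2) = 729·(1, 0, 2) = (729, 0, 1458).

(729, 0, 1458)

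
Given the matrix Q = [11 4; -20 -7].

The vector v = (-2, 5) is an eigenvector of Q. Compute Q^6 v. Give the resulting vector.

First find the eigenvalue: Qv = (-2, 5) = 1·(-2, 5), so λ = 1.
Then Q^6 v = λ^6·v = 1^6·(-2, 5) = 1·(-2, 5) = (-2, 5).

(-2, 5)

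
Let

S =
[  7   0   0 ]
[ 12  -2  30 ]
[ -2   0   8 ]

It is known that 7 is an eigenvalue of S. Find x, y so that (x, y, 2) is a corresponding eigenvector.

1, 8

We need (S - 7I)v = 0.
S - 7I = [[0, 0, 0], [12, -9, 30], [-2, 0, 1]].
Row 1: (0)·x + (0)·y + (0)·2 = 0
Row 2: (12)·x + (-9)·y + (30)·2 = 0
Row 3: (-2)·x + (0)·y + (1)·2 = 0
Solving gives x = 1, y = 8.
Check: S·(1, 8, 2) = (7, 56, 14) = 7·(1, 8, 2).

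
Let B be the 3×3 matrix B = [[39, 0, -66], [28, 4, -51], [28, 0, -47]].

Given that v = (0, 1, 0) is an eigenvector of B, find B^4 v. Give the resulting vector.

(0, 256, 0)

First find the eigenvalue: Bv = (0, 4, 0) = 4·(0, 1, 0), so λ = 4.
Then B^4 v = λ^4·v = 4^4·(0, 1, 0) = 256·(0, 1, 0) = (0, 256, 0).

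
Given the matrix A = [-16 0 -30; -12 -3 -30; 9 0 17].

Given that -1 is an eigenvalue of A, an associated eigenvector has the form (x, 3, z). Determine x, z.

We need (A + 1I)v = 0.
A + 1I = [[-15, 0, -30], [-12, -2, -30], [9, 0, 18]].
Row 1: (-15)·x + (0)·3 + (-30)·z = 0
Row 2: (-12)·x + (-2)·3 + (-30)·z = 0
Row 3: (9)·x + (0)·3 + (18)·z = 0
Solving gives x = 2, z = -1.
Check: A·(2, 3, -1) = (-2, -3, 1) = -1·(2, 3, -1).

2, -1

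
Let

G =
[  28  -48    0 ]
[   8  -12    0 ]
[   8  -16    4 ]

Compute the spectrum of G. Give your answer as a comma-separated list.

Compute the characteristic polynomial p(lambda) = det(lambda·I - G).
Cofactor expansion gives p(lambda) = lambda^3 - 20·lambda^2 + 112·lambda - 192.
Try lambda = 12: p(12) = 0, so 12 is a root.
Factor out (lambda - 12): p(lambda) = (lambda - 12)·(lambda^2 - 8·lambda + 16).
The quadratic factor is (lambda - 4)^2.
Eigenvalues: 4, 4, 12.

4, 4, 12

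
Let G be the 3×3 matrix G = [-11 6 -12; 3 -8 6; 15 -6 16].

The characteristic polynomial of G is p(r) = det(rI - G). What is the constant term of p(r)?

-40

p(r) = r^3 + 3r^2 - 18r - 40.
The constant term is -40.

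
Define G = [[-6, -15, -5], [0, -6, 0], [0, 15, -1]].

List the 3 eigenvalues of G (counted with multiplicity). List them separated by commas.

-6, -6, -1

The characteristic polynomial is p(t) = det(tI - G).
Expanding along the first row, p(t) = t^3 + 13t^2 + 48t + 36.
Rational-root test: t = -1 gives p(-1) = 0.
Dividing by (t + 1) leaves t^2 + 12t + 36.
The quadratic factor is (t + 6)^2.
Eigenvalues: -6, -6, -1.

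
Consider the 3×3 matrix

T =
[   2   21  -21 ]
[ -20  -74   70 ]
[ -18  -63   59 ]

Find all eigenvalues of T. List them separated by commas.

The characteristic polynomial is p(s) = det(sI - T).
Expanding along the first row, p(s) = s^3 + 13s^2 + 56s + 80.
Try s = -4: p(-4) = 0, so -4 is a root.
Factor out (s + 4): p(s) = (s + 4)·(s^2 + 9s + 20).
The quadratic factors as (s + 5)·(s + 4).
Eigenvalues: -5, -4, -4.

-5, -4, -4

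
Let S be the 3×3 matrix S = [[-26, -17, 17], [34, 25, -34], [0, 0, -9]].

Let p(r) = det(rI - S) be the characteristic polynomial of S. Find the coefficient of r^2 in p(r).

The coefficient of r^2 of det(rI - S) is −trace(S).
trace(S) = (-26) + (25) + (-9) = -10, so the coefficient is 10.

10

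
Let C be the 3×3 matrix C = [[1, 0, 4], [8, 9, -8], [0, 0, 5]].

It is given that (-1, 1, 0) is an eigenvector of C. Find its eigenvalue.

Compute Cv: C·(-1, 1, 0) = (-1, 1, 0).
Since Cv = λv, compare component 1: -1 = λ·-1, so λ = 1.

1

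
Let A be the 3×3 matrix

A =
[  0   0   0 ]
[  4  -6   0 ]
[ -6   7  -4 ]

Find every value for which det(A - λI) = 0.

-6, -4, 0

A is lower triangular, so its eigenvalues are the diagonal entries.
Diagonal: 0, -6, -4.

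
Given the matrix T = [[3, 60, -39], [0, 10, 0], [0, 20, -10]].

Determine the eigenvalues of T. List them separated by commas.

Set up det(lambda·I - T) = 0.
Expanding along the first row, p(lambda) = lambda^3 - 3·lambda^2 - 100·lambda + 300.
Since p(-10) = 0, lambda = -10 is a root.
Dividing by (lambda + 10) leaves lambda^2 - 13·lambda + 30.
The quadratic factors as (lambda - 3)·(lambda - 10).
Eigenvalues: -10, 3, 10.

-10, 3, 10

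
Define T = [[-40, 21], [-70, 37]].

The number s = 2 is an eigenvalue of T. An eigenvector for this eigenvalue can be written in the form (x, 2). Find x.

1

We need (T - 2I)v = 0.
T - 2I = [[-42, 21], [-70, 35]].
Row 1: (-42)·x + (21)·2 = 0
Row 2: (-70)·x + (35)·2 = 0
Solving gives x = 1.
Check: T·(1, 2) = (2, 4) = 2·(1, 2).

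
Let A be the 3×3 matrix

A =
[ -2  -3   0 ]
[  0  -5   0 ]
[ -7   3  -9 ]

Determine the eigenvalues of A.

The characteristic polynomial is p(s) = det(sI - A).
Expanding along the first row, p(s) = s^3 + 16s^2 + 73s + 90.
Try s = -9: p(-9) = 0, so -9 is a root.
Factor out (s + 9): p(s) = (s + 9)·(s^2 + 7s + 10).
The quadratic factors as (s + 5)·(s + 2).
Eigenvalues: -9, -5, -2.

-9, -5, -2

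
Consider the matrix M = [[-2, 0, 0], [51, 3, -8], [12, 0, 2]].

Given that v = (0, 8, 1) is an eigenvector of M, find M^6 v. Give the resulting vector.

First find the eigenvalue: Mv = (0, 16, 2) = 2·(0, 8, 1), so λ = 2.
Then M^6 v = λ^6·v = 2^6·(0, 8, 1) = 64·(0, 8, 1) = (0, 512, 64).

(0, 512, 64)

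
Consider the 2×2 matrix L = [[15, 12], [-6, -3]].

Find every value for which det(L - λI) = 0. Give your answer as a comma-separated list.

det(L - sI) = (15 - s)(-3 - s) - (12)·(-6) = s^2 - 12s + 27.
This factors as (s - 3)·(s - 9) = 0.
Eigenvalues: 3, 9.

3, 9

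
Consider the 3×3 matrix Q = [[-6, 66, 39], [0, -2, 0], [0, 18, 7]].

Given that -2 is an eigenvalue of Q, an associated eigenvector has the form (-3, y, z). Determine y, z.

1, -2

We need (Q + 2I)v = 0.
Q + 2I = [[-4, 66, 39], [0, 0, 0], [0, 18, 9]].
Row 1: (-4)·-3 + (66)·y + (39)·z = 0
Row 2: (0)·-3 + (0)·y + (0)·z = 0
Row 3: (0)·-3 + (18)·y + (9)·z = 0
Solving gives y = 1, z = -2.
Check: Q·(-3, 1, -2) = (6, -2, 4) = -2·(-3, 1, -2).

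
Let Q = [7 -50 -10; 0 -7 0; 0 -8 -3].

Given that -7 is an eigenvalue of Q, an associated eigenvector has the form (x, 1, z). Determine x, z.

We need (Q + 7I)v = 0.
Q + 7I = [[14, -50, -10], [0, 0, 0], [0, -8, 4]].
Row 1: (14)·x + (-50)·1 + (-10)·z = 0
Row 2: (0)·x + (0)·1 + (0)·z = 0
Row 3: (0)·x + (-8)·1 + (4)·z = 0
Solving gives x = 5, z = 2.
Check: Q·(5, 1, 2) = (-35, -7, -14) = -7·(5, 1, 2).

5, 2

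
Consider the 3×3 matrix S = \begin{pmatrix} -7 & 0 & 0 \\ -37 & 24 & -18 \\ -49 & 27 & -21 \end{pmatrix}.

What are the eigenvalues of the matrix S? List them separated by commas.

-7, -3, 6

Set up det(tI - S) = 0.
Expanding along the first row, p(t) = t^3 + 4t^2 - 39t - 126.
Rational-root test: t = 6 gives p(6) = 0.
Factor out (t - 6): p(t) = (t - 6)·(t^2 + 10t + 21).
The quadratic factors as (t + 7)·(t + 3).
Eigenvalues: -7, -3, 6.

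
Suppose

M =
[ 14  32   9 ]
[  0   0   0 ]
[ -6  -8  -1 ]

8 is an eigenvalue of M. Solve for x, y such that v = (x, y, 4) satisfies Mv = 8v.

-6, 0

We need (M - 8I)v = 0.
M - 8I = [[6, 32, 9], [0, -8, 0], [-6, -8, -9]].
Row 1: (6)·x + (32)·y + (9)·4 = 0
Row 2: (0)·x + (-8)·y + (0)·4 = 0
Row 3: (-6)·x + (-8)·y + (-9)·4 = 0
Solving gives x = -6, y = 0.
Check: M·(-6, 0, 4) = (-48, 0, 32) = 8·(-6, 0, 4).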